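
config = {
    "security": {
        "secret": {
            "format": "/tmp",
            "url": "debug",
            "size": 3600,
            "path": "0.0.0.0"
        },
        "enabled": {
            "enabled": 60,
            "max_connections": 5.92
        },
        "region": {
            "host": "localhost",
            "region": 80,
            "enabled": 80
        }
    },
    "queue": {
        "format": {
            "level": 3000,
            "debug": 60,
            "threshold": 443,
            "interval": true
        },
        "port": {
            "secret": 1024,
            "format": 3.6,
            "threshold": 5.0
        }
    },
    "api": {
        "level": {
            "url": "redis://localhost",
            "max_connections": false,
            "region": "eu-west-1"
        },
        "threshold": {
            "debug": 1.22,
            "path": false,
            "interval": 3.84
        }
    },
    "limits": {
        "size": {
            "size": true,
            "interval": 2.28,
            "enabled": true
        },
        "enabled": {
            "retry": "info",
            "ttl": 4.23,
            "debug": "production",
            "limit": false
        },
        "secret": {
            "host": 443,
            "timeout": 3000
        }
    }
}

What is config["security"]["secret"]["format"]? "/tmp"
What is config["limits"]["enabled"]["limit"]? False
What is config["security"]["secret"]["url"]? "debug"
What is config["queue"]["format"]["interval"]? True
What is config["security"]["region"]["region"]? 80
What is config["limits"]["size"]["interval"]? 2.28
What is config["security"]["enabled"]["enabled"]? 60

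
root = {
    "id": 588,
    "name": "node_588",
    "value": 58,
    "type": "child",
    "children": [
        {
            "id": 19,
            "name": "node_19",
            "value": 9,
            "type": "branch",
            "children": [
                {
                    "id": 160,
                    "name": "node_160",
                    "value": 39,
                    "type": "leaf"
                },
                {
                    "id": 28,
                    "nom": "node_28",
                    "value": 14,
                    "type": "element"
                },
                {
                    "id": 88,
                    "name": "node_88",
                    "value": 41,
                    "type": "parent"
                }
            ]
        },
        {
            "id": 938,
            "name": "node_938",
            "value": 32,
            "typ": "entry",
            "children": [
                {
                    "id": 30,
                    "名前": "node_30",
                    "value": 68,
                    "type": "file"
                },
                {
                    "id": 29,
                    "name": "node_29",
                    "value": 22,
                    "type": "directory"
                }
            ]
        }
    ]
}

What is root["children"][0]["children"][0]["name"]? "node_160"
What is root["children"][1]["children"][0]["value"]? 68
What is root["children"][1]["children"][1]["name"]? "node_29"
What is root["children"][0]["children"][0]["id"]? 160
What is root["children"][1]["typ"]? "entry"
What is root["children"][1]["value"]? 32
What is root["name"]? "node_588"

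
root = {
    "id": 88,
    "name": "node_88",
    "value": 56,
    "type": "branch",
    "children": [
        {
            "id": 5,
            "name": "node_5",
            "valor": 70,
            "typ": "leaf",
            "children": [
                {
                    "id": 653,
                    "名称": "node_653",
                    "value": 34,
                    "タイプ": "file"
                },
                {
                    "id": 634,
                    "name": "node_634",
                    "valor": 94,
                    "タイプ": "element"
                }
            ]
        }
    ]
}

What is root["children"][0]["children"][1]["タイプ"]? "element"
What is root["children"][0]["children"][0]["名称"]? "node_653"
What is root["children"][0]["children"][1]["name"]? "node_634"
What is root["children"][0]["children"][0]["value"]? 34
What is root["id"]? 88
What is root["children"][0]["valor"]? 70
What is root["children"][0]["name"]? "node_5"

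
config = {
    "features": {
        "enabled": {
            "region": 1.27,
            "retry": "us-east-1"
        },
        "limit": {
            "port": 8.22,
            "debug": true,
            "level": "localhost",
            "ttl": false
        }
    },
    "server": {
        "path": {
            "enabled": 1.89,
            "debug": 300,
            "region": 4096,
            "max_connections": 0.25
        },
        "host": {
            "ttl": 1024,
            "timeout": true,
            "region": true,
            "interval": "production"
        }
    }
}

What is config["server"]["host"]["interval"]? "production"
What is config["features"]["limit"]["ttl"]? False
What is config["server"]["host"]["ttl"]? 1024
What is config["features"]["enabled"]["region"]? 1.27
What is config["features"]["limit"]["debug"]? True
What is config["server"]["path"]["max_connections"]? 0.25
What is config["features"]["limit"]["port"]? 8.22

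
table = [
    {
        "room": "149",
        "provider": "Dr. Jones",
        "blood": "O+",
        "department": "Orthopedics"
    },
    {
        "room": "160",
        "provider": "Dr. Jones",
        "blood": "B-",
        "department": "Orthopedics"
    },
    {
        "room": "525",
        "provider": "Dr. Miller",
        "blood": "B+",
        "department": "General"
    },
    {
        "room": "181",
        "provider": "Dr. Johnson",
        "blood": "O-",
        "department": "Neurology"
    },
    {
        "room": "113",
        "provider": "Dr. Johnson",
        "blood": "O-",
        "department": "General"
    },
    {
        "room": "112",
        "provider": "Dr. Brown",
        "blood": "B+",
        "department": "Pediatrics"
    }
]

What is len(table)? 6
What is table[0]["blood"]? "O+"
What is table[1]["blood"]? "B-"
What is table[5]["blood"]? "B+"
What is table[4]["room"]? "113"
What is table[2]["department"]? "General"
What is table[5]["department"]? "Pediatrics"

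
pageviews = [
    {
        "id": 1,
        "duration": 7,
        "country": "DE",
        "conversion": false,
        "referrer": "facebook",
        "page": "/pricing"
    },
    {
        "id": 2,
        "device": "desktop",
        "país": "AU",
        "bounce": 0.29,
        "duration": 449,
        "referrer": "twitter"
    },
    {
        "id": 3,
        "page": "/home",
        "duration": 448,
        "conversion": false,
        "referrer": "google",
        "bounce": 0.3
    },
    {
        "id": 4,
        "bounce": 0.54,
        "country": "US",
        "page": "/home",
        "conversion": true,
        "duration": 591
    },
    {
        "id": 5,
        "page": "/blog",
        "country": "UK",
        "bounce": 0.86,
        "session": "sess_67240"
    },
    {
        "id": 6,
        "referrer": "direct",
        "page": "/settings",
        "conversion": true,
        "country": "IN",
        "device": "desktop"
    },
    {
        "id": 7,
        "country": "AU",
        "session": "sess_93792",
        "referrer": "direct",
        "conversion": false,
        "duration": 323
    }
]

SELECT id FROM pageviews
[1, 2, 3, 4, 5, 6, 7]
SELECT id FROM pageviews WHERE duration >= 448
[2, 3, 4]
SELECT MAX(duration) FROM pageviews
591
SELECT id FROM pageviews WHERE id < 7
[1, 2, 3, 4, 5, 6]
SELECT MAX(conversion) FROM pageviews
True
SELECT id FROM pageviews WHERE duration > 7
[2, 3, 4, 7]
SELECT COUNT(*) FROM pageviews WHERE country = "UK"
1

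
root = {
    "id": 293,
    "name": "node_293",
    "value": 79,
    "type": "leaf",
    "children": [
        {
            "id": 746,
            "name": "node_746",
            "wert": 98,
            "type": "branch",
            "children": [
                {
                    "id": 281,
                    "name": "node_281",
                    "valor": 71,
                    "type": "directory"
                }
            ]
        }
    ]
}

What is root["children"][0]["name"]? "node_746"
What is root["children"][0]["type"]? "branch"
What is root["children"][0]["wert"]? 98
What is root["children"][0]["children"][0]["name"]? "node_281"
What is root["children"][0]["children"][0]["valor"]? 71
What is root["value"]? 79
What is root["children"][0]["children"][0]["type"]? "directory"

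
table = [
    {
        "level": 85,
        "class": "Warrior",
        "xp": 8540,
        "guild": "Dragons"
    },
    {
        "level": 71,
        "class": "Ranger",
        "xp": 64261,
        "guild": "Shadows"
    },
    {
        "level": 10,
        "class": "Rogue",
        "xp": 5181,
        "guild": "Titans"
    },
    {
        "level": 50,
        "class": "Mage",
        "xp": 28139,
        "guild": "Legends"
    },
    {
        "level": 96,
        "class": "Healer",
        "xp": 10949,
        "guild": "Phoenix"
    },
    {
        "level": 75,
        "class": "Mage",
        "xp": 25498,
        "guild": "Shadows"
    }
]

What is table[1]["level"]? 71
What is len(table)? 6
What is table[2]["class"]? "Rogue"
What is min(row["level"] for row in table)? 10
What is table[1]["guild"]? "Shadows"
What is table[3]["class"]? "Mage"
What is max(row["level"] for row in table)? 96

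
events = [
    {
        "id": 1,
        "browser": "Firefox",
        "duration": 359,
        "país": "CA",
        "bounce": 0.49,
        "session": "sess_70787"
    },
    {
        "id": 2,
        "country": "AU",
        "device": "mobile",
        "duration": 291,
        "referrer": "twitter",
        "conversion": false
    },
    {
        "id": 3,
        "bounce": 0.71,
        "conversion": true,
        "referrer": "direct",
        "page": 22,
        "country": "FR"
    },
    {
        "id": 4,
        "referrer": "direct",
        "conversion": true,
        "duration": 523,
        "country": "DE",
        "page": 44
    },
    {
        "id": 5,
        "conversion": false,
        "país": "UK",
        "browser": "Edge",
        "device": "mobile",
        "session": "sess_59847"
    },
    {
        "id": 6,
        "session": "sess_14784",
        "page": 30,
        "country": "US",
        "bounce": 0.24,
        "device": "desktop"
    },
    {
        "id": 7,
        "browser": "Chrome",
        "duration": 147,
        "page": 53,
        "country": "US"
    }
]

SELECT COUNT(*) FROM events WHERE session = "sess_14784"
1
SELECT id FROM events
[1, 2, 3, 4, 5, 6, 7]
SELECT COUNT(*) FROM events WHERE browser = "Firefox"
1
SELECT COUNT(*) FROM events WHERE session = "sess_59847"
1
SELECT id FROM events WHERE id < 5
[1, 2, 3, 4]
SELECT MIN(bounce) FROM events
0.24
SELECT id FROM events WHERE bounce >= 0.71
[3]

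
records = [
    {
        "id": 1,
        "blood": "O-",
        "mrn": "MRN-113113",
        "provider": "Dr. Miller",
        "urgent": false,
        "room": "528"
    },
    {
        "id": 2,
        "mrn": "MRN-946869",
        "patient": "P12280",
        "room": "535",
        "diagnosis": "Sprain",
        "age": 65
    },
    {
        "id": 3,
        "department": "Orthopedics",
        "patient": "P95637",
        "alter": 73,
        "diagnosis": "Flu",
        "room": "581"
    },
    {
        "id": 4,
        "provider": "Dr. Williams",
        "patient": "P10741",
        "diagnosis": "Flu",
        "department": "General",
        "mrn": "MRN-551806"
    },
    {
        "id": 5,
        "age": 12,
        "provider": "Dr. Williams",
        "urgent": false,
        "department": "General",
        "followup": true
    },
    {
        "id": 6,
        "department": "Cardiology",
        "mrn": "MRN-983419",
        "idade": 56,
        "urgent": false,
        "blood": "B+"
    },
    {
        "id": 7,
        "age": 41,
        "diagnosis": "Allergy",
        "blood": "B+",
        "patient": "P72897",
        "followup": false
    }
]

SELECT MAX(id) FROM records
7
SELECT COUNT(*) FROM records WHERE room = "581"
1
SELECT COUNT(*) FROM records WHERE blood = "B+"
2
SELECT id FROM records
[1, 2, 3, 4, 5, 6, 7]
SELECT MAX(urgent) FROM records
False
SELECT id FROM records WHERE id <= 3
[1, 2, 3]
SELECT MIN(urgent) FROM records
False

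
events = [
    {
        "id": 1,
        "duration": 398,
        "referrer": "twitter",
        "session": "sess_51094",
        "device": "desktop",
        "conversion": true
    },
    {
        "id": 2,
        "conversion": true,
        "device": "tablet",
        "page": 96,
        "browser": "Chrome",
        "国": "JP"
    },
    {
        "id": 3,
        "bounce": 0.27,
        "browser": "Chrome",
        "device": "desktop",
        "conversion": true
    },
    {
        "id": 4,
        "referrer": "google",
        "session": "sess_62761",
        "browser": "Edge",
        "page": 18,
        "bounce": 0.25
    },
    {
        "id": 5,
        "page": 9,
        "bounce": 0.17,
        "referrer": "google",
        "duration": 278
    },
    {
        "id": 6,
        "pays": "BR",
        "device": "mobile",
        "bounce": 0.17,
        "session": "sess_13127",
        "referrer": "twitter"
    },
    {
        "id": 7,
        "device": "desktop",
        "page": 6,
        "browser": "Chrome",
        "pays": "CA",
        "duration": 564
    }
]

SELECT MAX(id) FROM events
7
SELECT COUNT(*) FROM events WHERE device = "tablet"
1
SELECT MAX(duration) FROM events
564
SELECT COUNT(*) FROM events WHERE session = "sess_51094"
1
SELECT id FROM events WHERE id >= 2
[2, 3, 4, 5, 6, 7]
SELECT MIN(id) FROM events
1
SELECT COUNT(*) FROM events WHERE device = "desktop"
3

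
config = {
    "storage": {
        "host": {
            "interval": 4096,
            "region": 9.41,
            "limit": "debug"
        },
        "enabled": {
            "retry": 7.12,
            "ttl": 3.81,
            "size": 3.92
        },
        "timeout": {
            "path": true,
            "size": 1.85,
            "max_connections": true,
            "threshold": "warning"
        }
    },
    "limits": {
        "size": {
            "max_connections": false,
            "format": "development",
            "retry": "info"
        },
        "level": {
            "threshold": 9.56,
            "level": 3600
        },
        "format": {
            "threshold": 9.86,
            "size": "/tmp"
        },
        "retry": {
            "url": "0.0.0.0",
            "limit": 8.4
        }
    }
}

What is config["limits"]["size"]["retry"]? "info"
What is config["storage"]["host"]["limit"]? "debug"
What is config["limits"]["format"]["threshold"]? 9.86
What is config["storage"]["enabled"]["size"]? 3.92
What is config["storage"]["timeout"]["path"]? True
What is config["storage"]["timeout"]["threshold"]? "warning"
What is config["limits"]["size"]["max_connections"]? False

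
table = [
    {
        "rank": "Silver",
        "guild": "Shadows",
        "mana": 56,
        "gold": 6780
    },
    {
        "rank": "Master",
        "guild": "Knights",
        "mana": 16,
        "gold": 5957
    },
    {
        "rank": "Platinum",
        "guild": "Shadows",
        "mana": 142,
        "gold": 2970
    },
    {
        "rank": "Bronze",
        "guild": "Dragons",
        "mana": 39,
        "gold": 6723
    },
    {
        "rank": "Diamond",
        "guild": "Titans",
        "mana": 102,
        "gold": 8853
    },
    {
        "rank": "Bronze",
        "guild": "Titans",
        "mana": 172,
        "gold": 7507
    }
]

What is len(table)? 6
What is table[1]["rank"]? "Master"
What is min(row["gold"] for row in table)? 2970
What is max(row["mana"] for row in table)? 172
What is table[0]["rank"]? "Silver"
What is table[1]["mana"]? 16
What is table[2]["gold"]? 2970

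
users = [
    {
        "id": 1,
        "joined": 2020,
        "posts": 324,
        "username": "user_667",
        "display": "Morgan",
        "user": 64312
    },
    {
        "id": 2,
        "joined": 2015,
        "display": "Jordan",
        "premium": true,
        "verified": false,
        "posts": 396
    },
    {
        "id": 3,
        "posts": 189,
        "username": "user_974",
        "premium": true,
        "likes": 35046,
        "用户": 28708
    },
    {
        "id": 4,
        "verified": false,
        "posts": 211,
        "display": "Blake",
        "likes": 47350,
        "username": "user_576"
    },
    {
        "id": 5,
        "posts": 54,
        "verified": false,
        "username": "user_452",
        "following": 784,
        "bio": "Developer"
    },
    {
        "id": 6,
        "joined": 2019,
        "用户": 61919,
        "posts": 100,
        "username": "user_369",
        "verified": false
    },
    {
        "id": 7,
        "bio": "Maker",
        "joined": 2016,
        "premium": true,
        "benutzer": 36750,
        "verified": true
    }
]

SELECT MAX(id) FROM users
7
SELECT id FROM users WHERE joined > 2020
[]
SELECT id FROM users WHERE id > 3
[4, 5, 6, 7]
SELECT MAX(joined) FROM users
2020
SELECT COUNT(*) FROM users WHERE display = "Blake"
1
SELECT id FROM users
[1, 2, 3, 4, 5, 6, 7]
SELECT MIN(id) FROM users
1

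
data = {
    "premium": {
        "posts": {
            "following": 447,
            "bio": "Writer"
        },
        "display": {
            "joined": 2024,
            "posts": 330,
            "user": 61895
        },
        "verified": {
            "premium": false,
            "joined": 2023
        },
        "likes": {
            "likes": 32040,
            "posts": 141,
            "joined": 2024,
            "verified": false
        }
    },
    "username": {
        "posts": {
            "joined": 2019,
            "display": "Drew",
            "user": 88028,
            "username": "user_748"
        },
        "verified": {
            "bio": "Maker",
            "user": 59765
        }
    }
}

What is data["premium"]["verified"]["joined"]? 2023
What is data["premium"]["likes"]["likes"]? 32040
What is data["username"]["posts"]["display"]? "Drew"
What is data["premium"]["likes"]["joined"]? 2024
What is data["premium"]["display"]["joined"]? 2024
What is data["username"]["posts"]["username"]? "user_748"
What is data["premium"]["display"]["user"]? 61895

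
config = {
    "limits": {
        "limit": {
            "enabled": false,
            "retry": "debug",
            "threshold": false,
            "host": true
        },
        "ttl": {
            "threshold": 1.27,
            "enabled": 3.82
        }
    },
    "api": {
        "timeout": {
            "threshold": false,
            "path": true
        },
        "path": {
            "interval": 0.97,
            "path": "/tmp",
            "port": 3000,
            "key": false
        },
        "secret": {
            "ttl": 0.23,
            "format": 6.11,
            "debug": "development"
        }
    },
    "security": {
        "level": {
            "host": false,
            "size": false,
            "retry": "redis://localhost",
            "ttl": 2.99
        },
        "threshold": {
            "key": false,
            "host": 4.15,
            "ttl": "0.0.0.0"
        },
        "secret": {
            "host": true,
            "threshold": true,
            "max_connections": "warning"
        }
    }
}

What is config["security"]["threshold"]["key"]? False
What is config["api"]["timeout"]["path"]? True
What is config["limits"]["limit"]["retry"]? "debug"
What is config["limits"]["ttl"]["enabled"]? 3.82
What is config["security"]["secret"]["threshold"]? True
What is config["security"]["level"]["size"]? False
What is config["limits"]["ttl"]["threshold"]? 1.27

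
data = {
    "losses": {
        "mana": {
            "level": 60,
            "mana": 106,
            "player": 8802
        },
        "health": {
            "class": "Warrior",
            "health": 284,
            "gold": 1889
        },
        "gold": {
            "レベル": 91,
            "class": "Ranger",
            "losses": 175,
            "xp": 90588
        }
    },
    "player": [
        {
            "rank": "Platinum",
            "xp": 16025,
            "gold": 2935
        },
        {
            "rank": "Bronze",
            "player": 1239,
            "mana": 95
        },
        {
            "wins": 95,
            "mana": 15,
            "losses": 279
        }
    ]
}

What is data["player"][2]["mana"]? 15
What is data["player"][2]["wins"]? 95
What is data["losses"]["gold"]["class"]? "Ranger"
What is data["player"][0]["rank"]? "Platinum"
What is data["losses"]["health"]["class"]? "Warrior"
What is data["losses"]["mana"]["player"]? 8802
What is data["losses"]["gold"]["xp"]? 90588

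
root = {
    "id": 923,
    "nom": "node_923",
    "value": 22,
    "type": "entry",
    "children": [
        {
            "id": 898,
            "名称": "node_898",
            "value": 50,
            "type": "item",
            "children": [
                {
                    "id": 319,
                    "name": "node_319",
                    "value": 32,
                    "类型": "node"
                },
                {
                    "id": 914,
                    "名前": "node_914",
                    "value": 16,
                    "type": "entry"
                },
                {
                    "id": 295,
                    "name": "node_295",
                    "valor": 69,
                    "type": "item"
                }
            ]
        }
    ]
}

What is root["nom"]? "node_923"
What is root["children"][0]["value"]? 50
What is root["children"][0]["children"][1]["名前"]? "node_914"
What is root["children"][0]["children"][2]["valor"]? 69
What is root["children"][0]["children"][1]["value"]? 16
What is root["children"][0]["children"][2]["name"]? "node_295"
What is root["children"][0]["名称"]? "node_898"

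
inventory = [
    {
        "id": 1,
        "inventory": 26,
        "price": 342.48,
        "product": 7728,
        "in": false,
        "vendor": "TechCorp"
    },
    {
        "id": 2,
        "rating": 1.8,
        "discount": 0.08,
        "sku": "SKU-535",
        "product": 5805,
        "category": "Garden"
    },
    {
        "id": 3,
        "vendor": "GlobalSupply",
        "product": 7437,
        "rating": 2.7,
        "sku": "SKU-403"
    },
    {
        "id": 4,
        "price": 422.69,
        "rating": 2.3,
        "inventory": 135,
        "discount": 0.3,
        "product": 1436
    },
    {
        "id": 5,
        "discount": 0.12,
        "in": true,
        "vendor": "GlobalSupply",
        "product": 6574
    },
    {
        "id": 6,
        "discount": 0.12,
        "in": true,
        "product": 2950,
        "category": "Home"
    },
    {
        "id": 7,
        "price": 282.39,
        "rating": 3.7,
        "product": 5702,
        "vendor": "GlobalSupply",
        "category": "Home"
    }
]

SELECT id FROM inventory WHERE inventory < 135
[1]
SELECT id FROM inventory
[1, 2, 3, 4, 5, 6, 7]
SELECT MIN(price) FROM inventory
282.39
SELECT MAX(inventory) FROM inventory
135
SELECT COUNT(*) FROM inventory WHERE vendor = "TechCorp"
1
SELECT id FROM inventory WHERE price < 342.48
[7]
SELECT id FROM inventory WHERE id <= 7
[1, 2, 3, 4, 5, 6, 7]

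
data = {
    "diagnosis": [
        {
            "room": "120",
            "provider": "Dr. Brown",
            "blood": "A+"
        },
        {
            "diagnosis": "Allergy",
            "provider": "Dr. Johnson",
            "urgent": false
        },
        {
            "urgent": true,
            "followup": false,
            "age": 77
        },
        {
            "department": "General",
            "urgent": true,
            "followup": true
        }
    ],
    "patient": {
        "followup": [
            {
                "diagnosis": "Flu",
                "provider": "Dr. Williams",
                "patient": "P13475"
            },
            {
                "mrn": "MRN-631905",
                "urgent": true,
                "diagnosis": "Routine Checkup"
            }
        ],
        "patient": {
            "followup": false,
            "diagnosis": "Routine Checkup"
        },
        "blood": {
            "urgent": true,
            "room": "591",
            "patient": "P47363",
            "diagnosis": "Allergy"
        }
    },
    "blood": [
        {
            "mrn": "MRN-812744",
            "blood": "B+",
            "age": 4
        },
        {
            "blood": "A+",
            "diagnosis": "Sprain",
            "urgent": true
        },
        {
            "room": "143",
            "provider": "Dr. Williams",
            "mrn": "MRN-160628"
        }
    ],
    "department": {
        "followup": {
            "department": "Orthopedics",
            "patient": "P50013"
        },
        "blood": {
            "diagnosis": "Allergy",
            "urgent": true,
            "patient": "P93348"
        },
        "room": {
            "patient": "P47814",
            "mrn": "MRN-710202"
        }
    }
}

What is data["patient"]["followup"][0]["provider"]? "Dr. Williams"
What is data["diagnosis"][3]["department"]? "General"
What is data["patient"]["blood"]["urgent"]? True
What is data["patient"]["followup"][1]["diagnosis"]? "Routine Checkup"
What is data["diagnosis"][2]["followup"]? False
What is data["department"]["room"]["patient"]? "P47814"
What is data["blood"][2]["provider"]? "Dr. Williams"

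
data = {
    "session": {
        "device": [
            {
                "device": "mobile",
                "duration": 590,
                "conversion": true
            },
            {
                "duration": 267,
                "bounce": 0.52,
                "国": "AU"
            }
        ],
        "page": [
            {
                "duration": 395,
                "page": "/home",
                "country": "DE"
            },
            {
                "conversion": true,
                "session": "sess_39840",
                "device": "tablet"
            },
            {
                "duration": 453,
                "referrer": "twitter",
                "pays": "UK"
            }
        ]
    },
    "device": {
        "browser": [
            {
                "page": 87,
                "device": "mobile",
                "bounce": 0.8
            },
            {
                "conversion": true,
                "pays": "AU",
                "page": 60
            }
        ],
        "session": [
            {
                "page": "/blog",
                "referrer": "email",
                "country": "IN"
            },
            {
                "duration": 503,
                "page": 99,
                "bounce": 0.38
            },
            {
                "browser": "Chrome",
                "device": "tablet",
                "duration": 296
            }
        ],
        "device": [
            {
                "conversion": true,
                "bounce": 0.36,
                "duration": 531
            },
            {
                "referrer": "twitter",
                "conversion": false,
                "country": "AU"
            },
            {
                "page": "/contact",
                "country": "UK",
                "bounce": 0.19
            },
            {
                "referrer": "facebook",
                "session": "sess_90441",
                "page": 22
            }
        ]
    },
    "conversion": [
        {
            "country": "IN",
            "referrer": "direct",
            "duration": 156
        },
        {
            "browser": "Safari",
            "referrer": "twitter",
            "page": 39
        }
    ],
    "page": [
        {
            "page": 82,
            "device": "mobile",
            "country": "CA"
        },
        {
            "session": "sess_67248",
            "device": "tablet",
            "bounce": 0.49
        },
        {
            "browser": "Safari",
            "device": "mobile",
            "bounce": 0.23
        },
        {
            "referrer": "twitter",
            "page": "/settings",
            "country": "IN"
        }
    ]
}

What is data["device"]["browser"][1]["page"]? 60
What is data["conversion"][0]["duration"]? 156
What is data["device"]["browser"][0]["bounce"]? 0.8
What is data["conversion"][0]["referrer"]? "direct"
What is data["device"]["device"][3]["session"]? "sess_90441"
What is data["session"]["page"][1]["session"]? "sess_39840"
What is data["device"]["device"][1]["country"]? "AU"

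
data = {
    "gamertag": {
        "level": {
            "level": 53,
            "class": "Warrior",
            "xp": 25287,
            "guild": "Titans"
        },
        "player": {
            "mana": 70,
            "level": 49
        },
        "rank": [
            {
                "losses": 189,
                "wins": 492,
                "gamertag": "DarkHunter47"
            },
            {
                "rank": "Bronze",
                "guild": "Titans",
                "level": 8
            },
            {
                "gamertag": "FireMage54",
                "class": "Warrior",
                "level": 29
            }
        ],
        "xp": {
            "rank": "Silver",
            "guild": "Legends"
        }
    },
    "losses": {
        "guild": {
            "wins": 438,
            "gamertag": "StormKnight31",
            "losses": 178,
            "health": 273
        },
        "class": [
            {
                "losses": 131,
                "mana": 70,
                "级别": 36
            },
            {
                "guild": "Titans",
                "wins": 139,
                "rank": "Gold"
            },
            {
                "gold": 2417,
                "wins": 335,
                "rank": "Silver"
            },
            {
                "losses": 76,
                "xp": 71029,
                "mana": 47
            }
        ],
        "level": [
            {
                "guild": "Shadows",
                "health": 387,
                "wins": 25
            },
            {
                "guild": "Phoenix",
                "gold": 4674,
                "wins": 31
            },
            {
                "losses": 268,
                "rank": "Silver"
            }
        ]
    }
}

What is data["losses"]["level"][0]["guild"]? "Shadows"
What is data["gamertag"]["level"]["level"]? 53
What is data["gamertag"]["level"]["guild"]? "Titans"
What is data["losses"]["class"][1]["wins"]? 139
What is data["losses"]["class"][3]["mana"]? 47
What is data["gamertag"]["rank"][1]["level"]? 8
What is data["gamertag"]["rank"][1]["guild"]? "Titans"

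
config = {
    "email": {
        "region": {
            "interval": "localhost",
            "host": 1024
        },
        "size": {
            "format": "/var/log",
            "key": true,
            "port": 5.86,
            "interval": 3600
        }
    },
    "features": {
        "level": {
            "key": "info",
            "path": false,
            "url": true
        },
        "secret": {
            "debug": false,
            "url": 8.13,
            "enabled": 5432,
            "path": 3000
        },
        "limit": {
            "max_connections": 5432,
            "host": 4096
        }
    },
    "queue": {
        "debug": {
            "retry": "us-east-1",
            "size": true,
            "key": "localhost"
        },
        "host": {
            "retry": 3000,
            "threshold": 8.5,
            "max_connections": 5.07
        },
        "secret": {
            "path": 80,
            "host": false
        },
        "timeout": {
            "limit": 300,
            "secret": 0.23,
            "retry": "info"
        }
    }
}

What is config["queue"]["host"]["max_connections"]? 5.07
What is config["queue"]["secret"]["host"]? False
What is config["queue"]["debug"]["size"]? True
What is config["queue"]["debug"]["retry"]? "us-east-1"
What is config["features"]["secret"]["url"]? 8.13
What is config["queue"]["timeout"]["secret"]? 0.23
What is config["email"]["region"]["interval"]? "localhost"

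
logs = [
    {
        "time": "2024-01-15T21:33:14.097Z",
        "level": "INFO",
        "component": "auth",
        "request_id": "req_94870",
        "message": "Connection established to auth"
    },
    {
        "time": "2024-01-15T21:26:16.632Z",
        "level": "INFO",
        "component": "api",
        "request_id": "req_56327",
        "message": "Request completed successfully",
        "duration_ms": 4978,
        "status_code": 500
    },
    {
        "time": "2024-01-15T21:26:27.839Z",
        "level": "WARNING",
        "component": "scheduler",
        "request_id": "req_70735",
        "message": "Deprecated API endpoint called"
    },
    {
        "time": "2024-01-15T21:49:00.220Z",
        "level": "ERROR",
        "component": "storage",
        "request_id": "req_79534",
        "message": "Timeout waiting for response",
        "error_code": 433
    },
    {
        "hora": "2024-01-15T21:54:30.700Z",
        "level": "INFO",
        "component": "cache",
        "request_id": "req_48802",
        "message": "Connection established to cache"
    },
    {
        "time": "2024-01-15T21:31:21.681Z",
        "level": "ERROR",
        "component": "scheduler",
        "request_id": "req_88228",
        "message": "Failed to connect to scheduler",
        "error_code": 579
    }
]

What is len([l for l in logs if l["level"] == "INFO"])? 3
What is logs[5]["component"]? "scheduler"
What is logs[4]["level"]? "INFO"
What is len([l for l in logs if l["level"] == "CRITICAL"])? 0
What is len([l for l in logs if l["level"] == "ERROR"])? 2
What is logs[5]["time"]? "2024-01-15T21:31:21.681Z"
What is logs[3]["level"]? "ERROR"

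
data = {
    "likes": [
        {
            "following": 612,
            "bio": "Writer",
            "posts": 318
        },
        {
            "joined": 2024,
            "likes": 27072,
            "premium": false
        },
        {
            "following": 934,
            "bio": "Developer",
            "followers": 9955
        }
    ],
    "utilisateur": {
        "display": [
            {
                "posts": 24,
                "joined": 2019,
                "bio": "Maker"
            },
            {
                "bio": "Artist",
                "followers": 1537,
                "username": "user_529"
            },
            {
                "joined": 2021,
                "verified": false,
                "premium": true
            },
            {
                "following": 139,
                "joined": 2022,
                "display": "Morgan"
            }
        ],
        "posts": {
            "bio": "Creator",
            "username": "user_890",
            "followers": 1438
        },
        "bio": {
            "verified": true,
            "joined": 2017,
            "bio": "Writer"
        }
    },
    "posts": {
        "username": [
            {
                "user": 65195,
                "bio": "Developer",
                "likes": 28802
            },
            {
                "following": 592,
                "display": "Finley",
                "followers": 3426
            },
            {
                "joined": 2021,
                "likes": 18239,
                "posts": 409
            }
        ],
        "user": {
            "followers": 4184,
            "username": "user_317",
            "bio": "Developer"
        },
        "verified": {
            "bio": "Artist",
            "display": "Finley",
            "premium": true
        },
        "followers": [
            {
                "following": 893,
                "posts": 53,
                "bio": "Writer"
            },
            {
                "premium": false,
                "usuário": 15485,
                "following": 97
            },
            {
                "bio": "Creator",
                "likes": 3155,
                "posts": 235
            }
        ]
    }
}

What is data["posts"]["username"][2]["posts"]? 409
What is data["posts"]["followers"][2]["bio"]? "Creator"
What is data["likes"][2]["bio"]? "Developer"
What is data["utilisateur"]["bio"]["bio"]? "Writer"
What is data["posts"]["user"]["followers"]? 4184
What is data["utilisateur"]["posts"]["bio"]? "Creator"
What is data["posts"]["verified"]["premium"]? True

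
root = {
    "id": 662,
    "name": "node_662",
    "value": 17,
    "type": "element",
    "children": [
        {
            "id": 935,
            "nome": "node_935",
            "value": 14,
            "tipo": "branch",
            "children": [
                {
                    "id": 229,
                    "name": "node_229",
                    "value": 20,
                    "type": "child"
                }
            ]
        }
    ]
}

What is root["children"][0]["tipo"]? "branch"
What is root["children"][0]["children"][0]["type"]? "child"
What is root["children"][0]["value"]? 14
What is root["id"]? 662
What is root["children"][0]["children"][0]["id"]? 229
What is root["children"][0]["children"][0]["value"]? 20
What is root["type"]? "element"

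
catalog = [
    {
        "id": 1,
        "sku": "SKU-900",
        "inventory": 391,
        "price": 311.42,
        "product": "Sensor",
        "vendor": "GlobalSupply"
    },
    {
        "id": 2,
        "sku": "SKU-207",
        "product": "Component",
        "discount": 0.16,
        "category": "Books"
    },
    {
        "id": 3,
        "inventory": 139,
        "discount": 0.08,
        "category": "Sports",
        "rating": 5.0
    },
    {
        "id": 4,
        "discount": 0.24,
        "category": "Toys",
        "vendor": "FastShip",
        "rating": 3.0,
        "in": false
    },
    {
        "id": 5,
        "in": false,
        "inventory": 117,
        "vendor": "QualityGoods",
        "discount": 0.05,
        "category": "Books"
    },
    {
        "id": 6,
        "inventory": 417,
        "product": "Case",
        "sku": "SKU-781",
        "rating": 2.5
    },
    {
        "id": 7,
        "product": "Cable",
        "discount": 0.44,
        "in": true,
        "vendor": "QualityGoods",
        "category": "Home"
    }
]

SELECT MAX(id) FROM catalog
7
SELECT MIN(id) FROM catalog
1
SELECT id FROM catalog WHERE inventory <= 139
[3, 5]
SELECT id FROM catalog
[1, 2, 3, 4, 5, 6, 7]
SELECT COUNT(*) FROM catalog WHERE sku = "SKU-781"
1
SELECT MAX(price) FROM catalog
311.42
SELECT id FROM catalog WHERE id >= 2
[2, 3, 4, 5, 6, 7]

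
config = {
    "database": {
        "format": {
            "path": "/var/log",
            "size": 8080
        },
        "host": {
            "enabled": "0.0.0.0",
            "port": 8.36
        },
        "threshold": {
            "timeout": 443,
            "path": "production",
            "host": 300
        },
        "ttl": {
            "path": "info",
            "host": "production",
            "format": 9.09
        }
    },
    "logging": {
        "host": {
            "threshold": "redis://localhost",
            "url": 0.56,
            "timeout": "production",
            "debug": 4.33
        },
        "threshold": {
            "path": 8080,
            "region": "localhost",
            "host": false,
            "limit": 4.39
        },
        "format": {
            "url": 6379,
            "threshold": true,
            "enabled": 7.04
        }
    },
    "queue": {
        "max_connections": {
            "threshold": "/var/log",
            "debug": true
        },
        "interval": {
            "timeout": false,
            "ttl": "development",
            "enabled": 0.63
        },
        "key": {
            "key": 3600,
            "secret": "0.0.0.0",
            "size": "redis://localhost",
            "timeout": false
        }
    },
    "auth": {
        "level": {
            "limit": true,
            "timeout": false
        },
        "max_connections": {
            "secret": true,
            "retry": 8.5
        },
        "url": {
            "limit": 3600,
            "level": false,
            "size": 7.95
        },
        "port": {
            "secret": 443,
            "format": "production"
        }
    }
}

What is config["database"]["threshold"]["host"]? 300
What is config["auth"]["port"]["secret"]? 443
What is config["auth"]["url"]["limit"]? 3600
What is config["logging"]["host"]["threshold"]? "redis://localhost"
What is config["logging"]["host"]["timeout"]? "production"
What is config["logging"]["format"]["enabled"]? 7.04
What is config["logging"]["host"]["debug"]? 4.33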